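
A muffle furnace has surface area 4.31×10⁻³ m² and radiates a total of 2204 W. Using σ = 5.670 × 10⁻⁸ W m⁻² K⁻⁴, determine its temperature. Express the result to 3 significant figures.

T ≈ 1.73×10³ K

Area A = 4.31×10⁻³ m².
P = σAT⁴ ⇒ T = (P/(σA))^(1/4) = (2204/(5.670×10⁻⁸×4.31×10⁻³))^(1/4) = 1.73×10³ K.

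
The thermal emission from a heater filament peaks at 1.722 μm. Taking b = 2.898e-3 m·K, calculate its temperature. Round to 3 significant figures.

T ≈ 1.68×10³ K

Wien's law gives T = b/λ_max = (2.898×10⁻³ m·K)/(1.722×10⁻⁶ m) = 1.68×10³ K.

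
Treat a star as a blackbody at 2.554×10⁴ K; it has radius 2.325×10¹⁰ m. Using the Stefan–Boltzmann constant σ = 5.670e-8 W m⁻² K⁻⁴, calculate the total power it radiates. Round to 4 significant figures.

Surface area A = 4πR² = 4π(2.325×10¹⁰ m)² = 6.79291×10²¹ m².
P = σAT⁴ = 5.670×10⁻⁸ × 6.79291×10²¹ × (2.554×10⁴)⁴ = 1.639×10³² W.

P ≈ 1.639×10³² W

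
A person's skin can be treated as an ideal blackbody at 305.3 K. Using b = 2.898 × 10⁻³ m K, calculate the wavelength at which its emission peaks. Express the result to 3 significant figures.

λ_max ≈ 9.49 μm

Wien's displacement law: λ_max = b/T = (2.898×10⁻³ m·K)/(305.3 K) = 9.492×10⁻⁶ m.
That is 9.49 μm, in the infrared range.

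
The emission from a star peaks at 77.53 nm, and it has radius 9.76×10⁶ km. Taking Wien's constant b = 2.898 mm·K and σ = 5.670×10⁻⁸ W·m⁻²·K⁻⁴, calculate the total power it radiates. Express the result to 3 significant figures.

Wien's law: T = b/λ_max = 2.898×10⁻³/7.753×10⁻⁸ = 37379.1 K.
Surface area A = 4πR² = 4π(9.76×10⁹ m)² = 1.19704×10²¹ m².
Then P = σAT⁴ = 5.670×10⁻⁸×1.19704×10²¹×(37379.1)⁴ = 1.32×10³² W.

P ≈ 1.32×10³² W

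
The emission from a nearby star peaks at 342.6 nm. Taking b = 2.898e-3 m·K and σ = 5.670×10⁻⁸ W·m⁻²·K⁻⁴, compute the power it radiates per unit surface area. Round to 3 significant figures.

Wien's law: T = b/λ_max = 2.898×10⁻³/3.426×10⁻⁷ = 8458.84 K.
Then I = σT⁴ = 5.670×10⁻⁸×(8458.84)⁴ = 2.90×10⁸ W/m².

I ≈ 2.90×10⁸ W/m²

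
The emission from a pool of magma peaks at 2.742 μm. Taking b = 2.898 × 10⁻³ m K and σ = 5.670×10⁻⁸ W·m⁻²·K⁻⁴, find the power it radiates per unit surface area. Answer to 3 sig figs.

I ≈ 7.07×10⁴ W/m²

Wien's law: T = b/λ_max = 2.898×10⁻³/2.742×10⁻⁶ = 1056.89 K.
Then I = σT⁴ = 5.670×10⁻⁸×(1056.89)⁴ = 7.07×10⁴ W/m².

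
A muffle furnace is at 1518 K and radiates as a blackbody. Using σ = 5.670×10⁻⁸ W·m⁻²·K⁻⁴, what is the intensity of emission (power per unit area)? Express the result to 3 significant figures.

Stefan–Boltzmann: I = σT⁴ = 5.670×10⁻⁸ × (1518)⁴ = 3.01×10⁵ W/m².

I ≈ 3.01×10⁵ W/m²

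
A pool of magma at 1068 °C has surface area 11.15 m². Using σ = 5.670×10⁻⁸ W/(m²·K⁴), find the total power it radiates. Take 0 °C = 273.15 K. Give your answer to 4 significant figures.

T = 1068 °C + 273.15 = 1341.15 K.
Area A = 11.15 m².
P = σAT⁴ = 5.670×10⁻⁸ × 11.15 × (1341.15)⁴ = 2.045×10⁶ W.

P ≈ 2.045×10⁶ W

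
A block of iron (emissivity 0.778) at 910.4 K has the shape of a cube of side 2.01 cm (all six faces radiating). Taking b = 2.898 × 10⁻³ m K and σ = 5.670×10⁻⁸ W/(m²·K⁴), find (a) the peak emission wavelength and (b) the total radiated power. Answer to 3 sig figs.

(a) λ_max = b/T = 2.898×10⁻³/910.4 = 3.183×10⁻⁶ m = 3.18 μm.
Area A = 6s² = 6×(0.0201 m)² = 2.42406×10⁻³ m².
(b) P = εσAT⁴ = 0.778×5.670×10⁻⁸×2.42406×10⁻³×(910.4)⁴ = 73.5 W.

λ_max ≈ 3.18 μm; P ≈ 73.5 W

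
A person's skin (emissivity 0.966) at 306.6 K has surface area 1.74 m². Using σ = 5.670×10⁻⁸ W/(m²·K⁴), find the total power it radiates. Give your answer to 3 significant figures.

P ≈ 842 W

Area A = 1.74 m².
P = εσAT⁴ = 0.966 × 5.670×10⁻⁸ × 1.74 × (306.6)⁴ = 842 W.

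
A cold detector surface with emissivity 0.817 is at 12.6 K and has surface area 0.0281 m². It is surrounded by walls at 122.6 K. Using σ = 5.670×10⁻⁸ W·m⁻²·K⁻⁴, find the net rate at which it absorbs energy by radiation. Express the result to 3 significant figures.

Net gain ≈ 0.294 W

Area A = 0.0281 m².
Net radiated power P_net = εσA(T⁴ − T₀⁴) = 0.817×5.670×10⁻⁸×0.0281×(12.6⁴ − 122.6⁴).
T⁴ − T₀⁴ = 25204.7 − 2.25924×10⁸ = -2.25899×10⁸ K⁴, so P_net = -0.294 W — negative, meaning a net gain of 0.294 W.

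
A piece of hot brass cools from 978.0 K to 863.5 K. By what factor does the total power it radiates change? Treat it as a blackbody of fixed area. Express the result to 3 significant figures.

P ∝ T⁴, so P₂/P₁ = (T₂/T₁)⁴ = (863.5/978.0)⁴ = (0.882924)⁴ = 0.608.

P₂/P₁ ≈ 0.608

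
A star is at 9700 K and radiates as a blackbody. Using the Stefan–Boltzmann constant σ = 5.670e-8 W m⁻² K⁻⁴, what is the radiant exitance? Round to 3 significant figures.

I ≈ 5.02×10⁸ W/m²

Stefan–Boltzmann: I = σT⁴ = 5.670×10⁻⁸ × (9700)⁴ = 5.02×10⁸ W/m².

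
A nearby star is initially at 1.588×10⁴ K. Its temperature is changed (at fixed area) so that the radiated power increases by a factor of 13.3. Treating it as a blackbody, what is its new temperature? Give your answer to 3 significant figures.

T₂ ≈ 3.03×10⁴ K

P ∝ T⁴, so T₂/T₁ = (P₂/P₁)^(1/4) = (13.3)^(1/4) = 1.90969.
T₂ = 1.588×10⁴ × 1.90969 = 3.03×10⁴ K.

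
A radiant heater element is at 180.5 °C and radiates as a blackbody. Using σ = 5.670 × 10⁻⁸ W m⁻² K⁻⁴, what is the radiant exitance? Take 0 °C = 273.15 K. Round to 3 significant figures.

T = 180.5 °C + 273.15 = 453.65 K.
Stefan–Boltzmann: I = σT⁴ = 5.670×10⁻⁸ × (453.65)⁴ = 2.40×10³ W/m².

I ≈ 2.40×10³ W/m²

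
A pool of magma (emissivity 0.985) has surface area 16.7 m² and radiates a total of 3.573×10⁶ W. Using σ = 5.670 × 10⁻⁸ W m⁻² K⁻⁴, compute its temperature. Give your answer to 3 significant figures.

Area A = 16.7 m².
P = εσAT⁴ ⇒ T = (P/(εσA))^(1/4) = (3.573×10⁶/(0.985×5.670×10⁻⁸×16.7))^(1/4) = 1.40×10³ K.

T ≈ 1.40×10³ K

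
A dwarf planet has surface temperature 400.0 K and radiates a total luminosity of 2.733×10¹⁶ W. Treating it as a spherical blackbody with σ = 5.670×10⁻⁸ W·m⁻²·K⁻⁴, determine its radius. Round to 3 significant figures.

R ≈ 1.22×10⁶ m

L = 4πR²σT⁴ ⇒ R = √(L/(4πσT⁴)).
σT⁴ = 1451.52 W/m², so R = √(2.733×10¹⁶/(4π×1451.52)) = 1.22×10⁶ m.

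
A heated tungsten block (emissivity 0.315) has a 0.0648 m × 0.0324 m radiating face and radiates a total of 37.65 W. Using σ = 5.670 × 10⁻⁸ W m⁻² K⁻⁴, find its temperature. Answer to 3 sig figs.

Area A = 0.0648 × 0.0324 = 2.09952×10⁻³ m².
P = εσAT⁴ ⇒ T = (P/(εσA))^(1/4) = (37.65/(0.315×5.670×10⁻⁸×2.09952×10⁻³))^(1/4) = 1.00×10³ K.

T ≈ 1.00×10³ K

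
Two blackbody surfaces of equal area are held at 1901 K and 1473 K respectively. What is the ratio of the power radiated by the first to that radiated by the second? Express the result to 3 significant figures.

With equal areas, P₁/P₂ = (T₁/T₂)⁴ = (1901/1473)⁴ = 2.77.

P₁/P₂ ≈ 2.77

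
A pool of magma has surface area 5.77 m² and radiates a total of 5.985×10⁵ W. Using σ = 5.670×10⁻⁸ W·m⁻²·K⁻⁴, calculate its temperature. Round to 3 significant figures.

Area A = 5.77 m².
P = σAT⁴ ⇒ T = (P/(σA))^(1/4) = (5.985×10⁵/(5.670×10⁻⁸×5.77))^(1/4) = 1.16×10³ K.

T ≈ 1.16×10³ K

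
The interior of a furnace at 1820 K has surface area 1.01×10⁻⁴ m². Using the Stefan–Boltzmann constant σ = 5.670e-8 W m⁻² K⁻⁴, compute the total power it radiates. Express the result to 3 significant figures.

P ≈ 62.8 W

Area A = 1.01×10⁻⁴ m².
P = σAT⁴ = 5.670×10⁻⁸ × 1.01×10⁻⁴ × (1820)⁴ = 62.8 W.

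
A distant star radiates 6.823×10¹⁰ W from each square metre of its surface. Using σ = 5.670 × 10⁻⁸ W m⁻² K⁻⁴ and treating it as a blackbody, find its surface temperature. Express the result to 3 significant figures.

I = σT⁴, so T = (I/σ)^(1/4) = (6.823×10¹⁰/(5.670×10⁻⁸))^(1/4) = 3.31×10⁴ K.

T ≈ 3.31×10⁴ K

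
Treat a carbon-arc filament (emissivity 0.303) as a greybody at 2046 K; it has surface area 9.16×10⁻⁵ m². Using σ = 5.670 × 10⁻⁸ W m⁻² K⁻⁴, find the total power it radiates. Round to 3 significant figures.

P ≈ 27.6 W

Area A = 9.16×10⁻⁵ m².
P = εσAT⁴ = 0.303 × 5.670×10⁻⁸ × 9.16×10⁻⁵ × (2046)⁴ = 27.6 W.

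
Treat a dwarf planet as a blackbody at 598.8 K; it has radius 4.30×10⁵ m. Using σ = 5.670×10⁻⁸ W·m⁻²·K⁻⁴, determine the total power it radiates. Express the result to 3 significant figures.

Surface area A = 4πR² = 4π(4.30×10⁵ m)² = 2.32352×10¹² m².
P = σAT⁴ = 5.670×10⁻⁸ × 2.32352×10¹² × (598.8)⁴ = 1.69×10¹⁶ W.

P ≈ 1.69×10¹⁶ W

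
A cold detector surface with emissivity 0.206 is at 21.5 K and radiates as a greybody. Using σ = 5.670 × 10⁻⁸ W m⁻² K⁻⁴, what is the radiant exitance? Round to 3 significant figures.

I ≈ 2.50×10⁻³ W/m²

Stefan–Boltzmann: I = εσT⁴ = 0.206 × 5.670×10⁻⁸ × (21.5)⁴ = 2.50×10⁻³ W/m².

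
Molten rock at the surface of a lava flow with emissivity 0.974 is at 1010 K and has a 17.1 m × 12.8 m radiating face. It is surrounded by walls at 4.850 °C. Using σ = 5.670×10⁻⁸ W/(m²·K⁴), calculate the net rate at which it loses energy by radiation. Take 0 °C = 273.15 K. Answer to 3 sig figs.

Surroundings: T = 4.850 °C + 273.15 = 278.000 K.
Area A = 17.1 × 12.8 = 218.88 m².
Net radiated power P_net = εσA(T⁴ − T₀⁴) = 0.974×5.670×10⁻⁸×218.88×(1010⁴ − 278.000⁴).
T⁴ − T₀⁴ = 1.04060×10¹² − 5.97282×10⁹ = 1.03463×10¹² K⁴, so P_net = 1.25×10⁷ W.

Net loss ≈ 1.25×10⁷ W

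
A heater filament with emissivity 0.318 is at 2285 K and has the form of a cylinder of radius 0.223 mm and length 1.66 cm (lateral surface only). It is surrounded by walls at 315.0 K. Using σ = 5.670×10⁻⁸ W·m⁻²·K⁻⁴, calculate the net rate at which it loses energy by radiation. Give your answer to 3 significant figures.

Lateral area A = 2πrL = 2π×2.23×10⁻⁴×0.0166 = 2.32591×10⁻⁵ m².
Net radiated power P_net = εσA(T⁴ − T₀⁴) = 0.318×5.670×10⁻⁸×2.32591×10⁻⁵×(2285⁴ − 315.0⁴).
T⁴ − T₀⁴ = 2.72612×10¹³ − 9.84560×10⁹ = 2.72514×10¹³ K⁴, so P_net = 11.4 W.

Net loss ≈ 11.4 W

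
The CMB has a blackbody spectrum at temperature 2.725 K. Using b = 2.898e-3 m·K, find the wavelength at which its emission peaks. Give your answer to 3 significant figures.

λ_max ≈ 1.06×10⁻³ m

Wien's displacement law: λ_max = b/T = (2.898×10⁻³ m·K)/(2.725 K) = 1.063×10⁻³ m.
That is 1.06×10⁻³ m, in the microwave range.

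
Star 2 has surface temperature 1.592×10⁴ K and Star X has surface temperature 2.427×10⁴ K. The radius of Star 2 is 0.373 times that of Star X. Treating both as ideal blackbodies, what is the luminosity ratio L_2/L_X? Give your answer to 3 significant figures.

L ∝ R²T⁴, so L_2/L_X = (R_2/R_X)²(T_2/T_X)⁴ = (0.373)² × (1.592×10⁴/2.427×10⁴)⁴ = 0.139129 × 0.185137 = 0.0258.

L_2/L_X ≈ 0.0258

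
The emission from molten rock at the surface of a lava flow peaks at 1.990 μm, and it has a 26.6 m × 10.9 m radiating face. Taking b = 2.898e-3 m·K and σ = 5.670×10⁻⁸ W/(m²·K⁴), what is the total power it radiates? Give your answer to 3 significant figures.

P ≈ 7.39×10⁷ W

Wien's law: T = b/λ_max = 2.898×10⁻³/1.990×10⁻⁶ = 1456.28 K.
Area A = 26.6 × 10.9 = 289.94 m².
Then P = σAT⁴ = 5.670×10⁻⁸×289.94×(1456.28)⁴ = 7.39×10⁷ W.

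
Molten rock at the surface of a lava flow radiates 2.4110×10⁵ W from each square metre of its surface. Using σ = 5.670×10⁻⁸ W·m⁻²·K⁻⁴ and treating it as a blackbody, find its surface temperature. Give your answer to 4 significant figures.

I = σT⁴, so T = (I/σ)^(1/4) = (2.4110×10⁵/(5.670×10⁻⁸))^(1/4) = 1436 K.

T ≈ 1436 K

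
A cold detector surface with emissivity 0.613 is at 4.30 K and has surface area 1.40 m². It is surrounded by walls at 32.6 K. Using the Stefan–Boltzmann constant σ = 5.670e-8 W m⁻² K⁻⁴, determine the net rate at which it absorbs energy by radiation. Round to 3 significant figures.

Net gain ≈ 0.0549 W

Area A = 1.40 m².
Net radiated power P_net = εσA(T⁴ − T₀⁴) = 0.613×5.670×10⁻⁸×1.40×(4.30⁴ − 32.6⁴).
T⁴ − T₀⁴ = 341.880 − 1.12946×10⁶ = -1.12912×10⁶ K⁴, so P_net = -0.0549 W — negative, meaning a net gain of 0.0549 W.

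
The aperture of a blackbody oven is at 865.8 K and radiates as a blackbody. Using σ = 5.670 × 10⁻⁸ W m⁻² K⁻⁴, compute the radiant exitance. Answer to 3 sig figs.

I ≈ 3.19×10⁴ W/m²

Stefan–Boltzmann: I = σT⁴ = 5.670×10⁻⁸ × (865.8)⁴ = 3.19×10⁴ W/m².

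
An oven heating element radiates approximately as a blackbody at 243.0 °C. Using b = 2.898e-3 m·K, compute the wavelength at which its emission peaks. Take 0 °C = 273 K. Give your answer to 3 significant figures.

λ_max ≈ 5.62 μm

T = 243.0 °C + 273 = 516.0 K.
Wien's displacement law: λ_max = b/T = (2.898×10⁻³ m·K)/(516.0 K) = 5.616×10⁻⁶ m.
That is 5.62 μm, in the infrared range.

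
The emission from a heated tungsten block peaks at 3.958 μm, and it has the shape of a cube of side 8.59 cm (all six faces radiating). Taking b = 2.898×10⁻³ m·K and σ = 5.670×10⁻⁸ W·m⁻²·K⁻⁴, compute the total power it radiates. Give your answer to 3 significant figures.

Wien's law: T = b/λ_max = 2.898×10⁻³/3.958×10⁻⁶ = 732.188 K.
Area A = 6s² = 6×(0.0859 m)² = 0.0442729 m².
Then P = σAT⁴ = 5.670×10⁻⁸×0.0442729×(732.188)⁴ = 721 W.

P ≈ 721 W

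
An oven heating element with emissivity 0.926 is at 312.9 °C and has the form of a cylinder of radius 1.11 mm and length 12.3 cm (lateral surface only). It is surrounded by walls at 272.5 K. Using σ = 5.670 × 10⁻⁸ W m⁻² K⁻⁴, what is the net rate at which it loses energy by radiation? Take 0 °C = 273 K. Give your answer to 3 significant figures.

T = 312.9 °C + 273 = 585.9 K.
Lateral area A = 2πrL = 2π×1.11×10⁻³×0.123 = 8.57843×10⁻⁴ m².
Net radiated power P_net = εσA(T⁴ − T₀⁴) = 0.926×5.670×10⁻⁸×8.57843×10⁻⁴×(585.9⁴ − 272.5⁴).
T⁴ − T₀⁴ = 1.17840×10¹¹ − 5.51399×10⁹ = 1.12326×10¹¹ K⁴, so P_net = 5.06 W.

Net loss ≈ 5.06 W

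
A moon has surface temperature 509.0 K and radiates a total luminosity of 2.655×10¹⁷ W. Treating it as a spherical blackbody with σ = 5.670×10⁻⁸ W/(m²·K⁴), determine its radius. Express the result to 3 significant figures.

L = 4πR²σT⁴ ⇒ R = √(L/(4πσT⁴)).
σT⁴ = 3805.87 W/m², so R = √(2.655×10¹⁷/(4π×3805.87)) = 2.36×10⁶ m.

R ≈ 2.36×10⁶ m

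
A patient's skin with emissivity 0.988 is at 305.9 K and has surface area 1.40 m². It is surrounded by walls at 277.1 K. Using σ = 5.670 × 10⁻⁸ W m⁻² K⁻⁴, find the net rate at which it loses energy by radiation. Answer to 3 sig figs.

Area A = 1.40 m².
Net radiated power P_net = εσA(T⁴ − T₀⁴) = 0.988×5.670×10⁻⁸×1.40×(305.9⁴ − 277.1⁴).
T⁴ − T₀⁴ = 8.75625×10⁹ − 5.89585×10⁹ = 2.86040×10⁹ K⁴, so P_net = 224 W.

Net loss ≈ 224 W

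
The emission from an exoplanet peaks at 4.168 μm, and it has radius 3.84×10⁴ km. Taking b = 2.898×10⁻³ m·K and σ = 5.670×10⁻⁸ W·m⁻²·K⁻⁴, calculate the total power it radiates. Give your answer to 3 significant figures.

P ≈ 2.46×10²⁰ W

Wien's law: T = b/λ_max = 2.898×10⁻³/4.168×10⁻⁶ = 695.298 K.
Surface area A = 4πR² = 4π(3.84×10⁷ m)² = 1.85299×10¹⁶ m².
Then P = σAT⁴ = 5.670×10⁻⁸×1.85299×10¹⁶×(695.298)⁴ = 2.46×10²⁰ W.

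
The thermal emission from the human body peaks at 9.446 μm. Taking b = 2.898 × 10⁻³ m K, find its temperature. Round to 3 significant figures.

T ≈ 307 K

Wien's law gives T = b/λ_max = (2.898×10⁻³ m·K)/(9.446×10⁻⁶ m) = 307 K.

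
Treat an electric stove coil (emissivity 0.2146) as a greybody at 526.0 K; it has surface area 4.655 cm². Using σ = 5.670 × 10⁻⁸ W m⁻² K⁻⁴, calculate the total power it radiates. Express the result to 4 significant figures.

Area A = 4.655 cm² = 4.655×10⁻⁴ m².
P = εσAT⁴ = 0.2146 × 5.670×10⁻⁸ × 4.655×10⁻⁴ × (526.0)⁴ = 0.4336 W.

P ≈ 0.4336 W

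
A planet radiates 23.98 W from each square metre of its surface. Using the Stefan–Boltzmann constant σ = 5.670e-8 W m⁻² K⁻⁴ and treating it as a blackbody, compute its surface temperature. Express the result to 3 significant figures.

T ≈ 143 K

I = σT⁴, so T = (I/σ)^(1/4) = (23.98/(5.670×10⁻⁸))^(1/4) = 143 K.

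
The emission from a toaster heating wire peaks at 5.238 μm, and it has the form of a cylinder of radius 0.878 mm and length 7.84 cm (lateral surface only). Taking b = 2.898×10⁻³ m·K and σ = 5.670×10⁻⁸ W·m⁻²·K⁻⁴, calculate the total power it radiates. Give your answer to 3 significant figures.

Wien's law: T = b/λ_max = 2.898×10⁻³/5.238×10⁻⁶ = 553.265 K.
Lateral area A = 2πrL = 2π×8.78×10⁻⁴×0.0784 = 4.32504×10⁻⁴ m².
Then P = σAT⁴ = 5.670×10⁻⁸×4.32504×10⁻⁴×(553.265)⁴ = 2.30 W.

P ≈ 2.30 W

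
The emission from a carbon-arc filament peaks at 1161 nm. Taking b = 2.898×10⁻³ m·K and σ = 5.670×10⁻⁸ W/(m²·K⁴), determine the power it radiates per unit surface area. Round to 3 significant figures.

Wien's law: T = b/λ_max = 2.898×10⁻³/1.161×10⁻⁶ = 2496.12 K.
Then I = σT⁴ = 5.670×10⁻⁸×(2496.12)⁴ = 2.20×10⁶ W/m².

I ≈ 2.20×10⁶ W/m²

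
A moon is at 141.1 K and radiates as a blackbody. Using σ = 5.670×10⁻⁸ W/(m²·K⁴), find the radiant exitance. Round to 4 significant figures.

Stefan–Boltzmann: I = σT⁴ = 5.670×10⁻⁸ × (141.1)⁴ = 22.47 W/m².

I ≈ 22.47 W/m²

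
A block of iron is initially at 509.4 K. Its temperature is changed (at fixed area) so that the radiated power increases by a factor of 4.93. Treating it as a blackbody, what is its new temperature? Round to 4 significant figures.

P ∝ T⁴, so T₂/T₁ = (P₂/P₁)^(1/4) = (4.93)^(1/4) = 1.49009.
T₂ = 509.4 × 1.49009 = 759.1 K.

T₂ ≈ 759.1 K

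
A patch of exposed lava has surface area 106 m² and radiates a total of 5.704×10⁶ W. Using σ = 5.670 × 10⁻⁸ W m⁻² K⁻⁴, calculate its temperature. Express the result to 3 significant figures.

Area A = 106 m².
P = σAT⁴ ⇒ T = (P/(σA))^(1/4) = (5.704×10⁶/(5.670×10⁻⁸×106))^(1/4) = 987 K.

T ≈ 987 K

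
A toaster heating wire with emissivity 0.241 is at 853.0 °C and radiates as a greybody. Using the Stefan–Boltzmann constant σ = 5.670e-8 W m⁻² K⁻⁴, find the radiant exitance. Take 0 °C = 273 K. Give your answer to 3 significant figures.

T = 853.0 °C + 273 = 1126.0 K.
Stefan–Boltzmann: I = εσT⁴ = 0.241 × 5.670×10⁻⁸ × (1126.0)⁴ = 2.20×10⁴ W/m².

I ≈ 2.20×10⁴ W/m²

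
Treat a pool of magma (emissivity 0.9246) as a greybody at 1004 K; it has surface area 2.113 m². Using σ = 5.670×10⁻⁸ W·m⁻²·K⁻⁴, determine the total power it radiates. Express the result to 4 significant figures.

P ≈ 1.126×10⁵ W

Area A = 2.113 m².
P = εσAT⁴ = 0.9246 × 5.670×10⁻⁸ × 2.113 × (1004)⁴ = 1.126×10⁵ W.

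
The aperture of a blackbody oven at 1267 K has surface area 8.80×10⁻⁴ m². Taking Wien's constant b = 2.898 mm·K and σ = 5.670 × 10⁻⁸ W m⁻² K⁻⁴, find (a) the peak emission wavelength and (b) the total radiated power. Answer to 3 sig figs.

λ_max ≈ 2.29×10³ nm; P ≈ 129 W

(a) λ_max = b/T = 2.898×10⁻³/1267 = 2.287×10⁻⁶ m = 2.29×10³ nm.
Area A = 8.80×10⁻⁴ m².
(b) P = σAT⁴ = 5.670×10⁻⁸×8.80×10⁻⁴×(1267)⁴ = 129 W.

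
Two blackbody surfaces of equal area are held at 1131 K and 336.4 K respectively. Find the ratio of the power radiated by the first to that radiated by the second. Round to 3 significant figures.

P₁/P₂ ≈ 128

With equal areas, P₁/P₂ = (T₁/T₂)⁴ = (1131/336.4)⁴ = 128.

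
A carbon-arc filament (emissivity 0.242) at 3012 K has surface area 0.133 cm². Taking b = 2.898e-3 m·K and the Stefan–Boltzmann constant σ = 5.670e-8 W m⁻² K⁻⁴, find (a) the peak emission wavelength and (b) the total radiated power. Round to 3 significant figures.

(a) λ_max = b/T = 2.898×10⁻³/3012 = 9.622×10⁻⁷ m = 0.962 μm.
Area A = 0.133 cm² = 1.33×10⁻⁵ m².
(b) P = εσAT⁴ = 0.242×5.670×10⁻⁸×1.33×10⁻⁵×(3012)⁴ = 15.0 W.

λ_max ≈ 0.962 μm; P ≈ 15.0 W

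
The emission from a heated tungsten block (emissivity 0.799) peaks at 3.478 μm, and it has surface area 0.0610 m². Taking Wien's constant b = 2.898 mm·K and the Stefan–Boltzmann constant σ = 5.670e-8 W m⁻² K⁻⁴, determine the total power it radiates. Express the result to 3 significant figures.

Wien's law: T = b/λ_max = 2.898×10⁻³/3.478×10⁻⁶ = 833.237 K.
Area A = 0.0610 m².
Then P = εσAT⁴ = 0.799×5.670×10⁻⁸×0.0610×(833.237)⁴ = 1.33×10³ W.

P ≈ 1.33×10³ W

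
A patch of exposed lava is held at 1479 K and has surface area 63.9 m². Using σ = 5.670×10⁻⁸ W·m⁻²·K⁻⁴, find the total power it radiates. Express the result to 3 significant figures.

P ≈ 1.73×10⁷ W

Area A = 63.9 m².
P = σAT⁴ = 5.670×10⁻⁸ × 63.9 × (1479)⁴ = 1.73×10⁷ W.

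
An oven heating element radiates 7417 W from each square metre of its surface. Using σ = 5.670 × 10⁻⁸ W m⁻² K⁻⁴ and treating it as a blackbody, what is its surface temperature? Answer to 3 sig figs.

T ≈ 601 K

I = σT⁴, so T = (I/σ)^(1/4) = (7417/(5.670×10⁻⁸))^(1/4) = 601 K.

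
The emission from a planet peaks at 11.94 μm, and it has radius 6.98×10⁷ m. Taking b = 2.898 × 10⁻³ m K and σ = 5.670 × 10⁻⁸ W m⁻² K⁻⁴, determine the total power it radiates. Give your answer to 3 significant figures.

P ≈ 1.20×10¹⁹ W

Wien's law: T = b/λ_max = 2.898×10⁻³/1.194×10⁻⁵ = 242.714 K.
Surface area A = 4πR² = 4π(6.98×10⁷ m)² = 6.12239×10¹⁶ m².
Then P = σAT⁴ = 5.670×10⁻⁸×6.12239×10¹⁶×(242.714)⁴ = 1.20×10¹⁹ W.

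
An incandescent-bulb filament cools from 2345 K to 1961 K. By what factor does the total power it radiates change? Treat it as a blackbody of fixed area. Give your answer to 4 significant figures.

P₂/P₁ ≈ 0.4890

P ∝ T⁴, so P₂/P₁ = (T₂/T₁)⁴ = (1961/2345)⁴ = (0.836247)⁴ = 0.4890.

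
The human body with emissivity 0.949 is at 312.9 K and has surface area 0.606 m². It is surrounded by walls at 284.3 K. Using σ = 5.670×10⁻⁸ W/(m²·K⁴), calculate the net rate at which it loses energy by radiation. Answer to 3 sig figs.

Net loss ≈ 99.5 W

Area A = 0.606 m².
Net radiated power P_net = εσA(T⁴ − T₀⁴) = 0.949×5.670×10⁻⁸×0.606×(312.9⁴ − 284.3⁴).
T⁴ − T₀⁴ = 9.58567×10⁹ − 6.53292×10⁹ = 3.05275×10⁹ K⁴, so P_net = 99.5 W.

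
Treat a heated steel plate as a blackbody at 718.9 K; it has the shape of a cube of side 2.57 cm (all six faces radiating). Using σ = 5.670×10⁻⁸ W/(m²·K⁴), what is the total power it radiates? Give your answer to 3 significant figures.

Area A = 6s² = 6×(0.0257 m)² = 3.96294×10⁻³ m².
P = σAT⁴ = 5.670×10⁻⁸ × 3.96294×10⁻³ × (718.9)⁴ = 60.0 W.

P ≈ 60.0 W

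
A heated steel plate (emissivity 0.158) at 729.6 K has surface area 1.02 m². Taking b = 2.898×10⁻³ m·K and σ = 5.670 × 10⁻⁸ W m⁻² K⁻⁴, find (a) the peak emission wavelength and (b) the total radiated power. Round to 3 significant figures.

(a) λ_max = b/T = 2.898×10⁻³/729.6 = 3.972×10⁻⁶ m = 3.97 μm.
Area A = 1.02 m².
(b) P = εσAT⁴ = 0.158×5.670×10⁻⁸×1.02×(729.6)⁴ = 2.59×10³ W.

λ_max ≈ 3.97 μm; P ≈ 2.59×10³ W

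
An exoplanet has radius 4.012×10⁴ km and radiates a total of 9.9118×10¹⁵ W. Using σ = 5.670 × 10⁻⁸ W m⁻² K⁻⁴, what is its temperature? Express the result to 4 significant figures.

Surface area A = 4πR² = 4π(4.012×10⁷ m)² = 2.02270×10¹⁶ m².
P = σAT⁴ ⇒ T = (P/(σA))^(1/4) = (9.9118×10¹⁵/(5.670×10⁻⁸×2.02270×10¹⁶))^(1/4) = 54.22 K.

T ≈ 54.22 K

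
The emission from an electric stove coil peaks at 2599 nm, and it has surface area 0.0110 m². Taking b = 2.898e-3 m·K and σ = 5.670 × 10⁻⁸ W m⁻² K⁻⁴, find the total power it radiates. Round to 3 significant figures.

P ≈ 964 W

Wien's law: T = b/λ_max = 2.898×10⁻³/2.599×10⁻⁶ = 1115.04 K.
Area A = 0.0110 m².
Then P = σAT⁴ = 5.670×10⁻⁸×0.0110×(1115.04)⁴ = 964 W.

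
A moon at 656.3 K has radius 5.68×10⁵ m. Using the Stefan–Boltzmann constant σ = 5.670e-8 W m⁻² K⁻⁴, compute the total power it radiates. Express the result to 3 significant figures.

Surface area A = 4πR² = 4π(5.68×10⁵ m)² = 4.05421×10¹² m².
P = σAT⁴ = 5.670×10⁻⁸ × 4.05421×10¹² × (656.3)⁴ = 4.26×10¹⁶ W.

P ≈ 4.26×10¹⁶ W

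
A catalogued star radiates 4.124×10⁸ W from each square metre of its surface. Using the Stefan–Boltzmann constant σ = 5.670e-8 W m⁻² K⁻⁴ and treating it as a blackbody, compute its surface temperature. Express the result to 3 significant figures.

I = σT⁴, so T = (I/σ)^(1/4) = (4.124×10⁸/(5.670×10⁻⁸))^(1/4) = 9.23×10³ K.

T ≈ 9.23×10³ K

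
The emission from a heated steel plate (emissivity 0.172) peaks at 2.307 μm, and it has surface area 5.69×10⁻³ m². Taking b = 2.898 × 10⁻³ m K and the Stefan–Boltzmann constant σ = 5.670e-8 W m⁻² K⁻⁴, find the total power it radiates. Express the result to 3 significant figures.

P ≈ 138 W

Wien's law: T = b/λ_max = 2.898×10⁻³/2.307×10⁻⁶ = 1256.18 K.
Area A = 5.69×10⁻³ m².
Then P = εσAT⁴ = 0.172×5.670×10⁻⁸×5.69×10⁻³×(1256.18)⁴ = 138 W.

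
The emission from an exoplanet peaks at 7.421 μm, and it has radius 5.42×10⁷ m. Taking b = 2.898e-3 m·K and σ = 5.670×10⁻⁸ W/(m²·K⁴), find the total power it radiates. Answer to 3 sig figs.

P ≈ 4.87×10¹⁹ W

Wien's law: T = b/λ_max = 2.898×10⁻³/7.421×10⁻⁶ = 390.513 K.
Surface area A = 4πR² = 4π(5.42×10⁷ m)² = 3.69155×10¹⁶ m².
Then P = σAT⁴ = 5.670×10⁻⁸×3.69155×10¹⁶×(390.513)⁴ = 4.87×10¹⁹ W.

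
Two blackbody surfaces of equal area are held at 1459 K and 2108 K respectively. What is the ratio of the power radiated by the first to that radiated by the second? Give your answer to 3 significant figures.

P₁/P₂ ≈ 0.229

With equal areas, P₁/P₂ = (T₁/T₂)⁴ = (1459/2108)⁴ = 0.229.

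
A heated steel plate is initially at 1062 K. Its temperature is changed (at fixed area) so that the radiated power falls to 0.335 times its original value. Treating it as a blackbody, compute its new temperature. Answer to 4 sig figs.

T₂ ≈ 808.0 K

P ∝ T⁴, so T₂/T₁ = (P₂/P₁)^(1/4) = (0.335)^(1/4) = 0.760784.
T₂ = 1062 × 0.760784 = 808.0 K.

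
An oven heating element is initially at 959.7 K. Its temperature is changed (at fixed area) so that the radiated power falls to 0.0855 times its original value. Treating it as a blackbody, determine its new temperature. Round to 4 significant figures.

P ∝ T⁴, so T₂/T₁ = (P₂/P₁)^(1/4) = (0.0855)^(1/4) = 0.540744.
T₂ = 959.7 × 0.540744 = 519.0 K.

T₂ ≈ 519.0 K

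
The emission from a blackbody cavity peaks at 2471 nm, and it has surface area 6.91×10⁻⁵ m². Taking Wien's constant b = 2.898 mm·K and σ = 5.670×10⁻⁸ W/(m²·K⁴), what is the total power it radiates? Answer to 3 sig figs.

Wien's law: T = b/λ_max = 2.898×10⁻³/2.471×10⁻⁶ = 1172.80 K.
Area A = 6.91×10⁻⁵ m².
Then P = σAT⁴ = 5.670×10⁻⁸×6.91×10⁻⁵×(1172.80)⁴ = 7.41 W.

P ≈ 7.41 W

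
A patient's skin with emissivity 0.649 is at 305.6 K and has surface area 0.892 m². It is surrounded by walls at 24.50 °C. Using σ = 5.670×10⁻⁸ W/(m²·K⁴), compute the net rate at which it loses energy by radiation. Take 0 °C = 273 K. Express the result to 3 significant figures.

Net loss ≈ 29.2 W

Surroundings: T = 24.50 °C + 273 = 297.50 K.
Area A = 0.892 m².
Net radiated power P_net = εσA(T⁴ − T₀⁴) = 0.649×5.670×10⁻⁸×0.892×(305.6⁴ − 297.50⁴).
T⁴ − T₀⁴ = 8.72195×10⁹ − 7.83336×10⁹ = 8.88590×10⁸ K⁴, so P_net = 29.2 W.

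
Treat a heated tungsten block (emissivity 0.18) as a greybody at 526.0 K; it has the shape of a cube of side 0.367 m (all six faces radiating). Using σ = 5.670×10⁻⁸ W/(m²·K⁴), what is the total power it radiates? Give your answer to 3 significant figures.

P ≈ 631 W

Area A = 6s² = 6×(0.367 m)² = 0.808134 m².
P = εσAT⁴ = 0.18 × 5.670×10⁻⁸ × 0.808134 × (526.0)⁴ = 631 W.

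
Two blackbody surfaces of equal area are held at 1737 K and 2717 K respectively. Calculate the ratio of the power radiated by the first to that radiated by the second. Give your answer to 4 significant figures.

With equal areas, P₁/P₂ = (T₁/T₂)⁴ = (1737/2717)⁴ = 0.1670.

P₁/P₂ ≈ 0.1670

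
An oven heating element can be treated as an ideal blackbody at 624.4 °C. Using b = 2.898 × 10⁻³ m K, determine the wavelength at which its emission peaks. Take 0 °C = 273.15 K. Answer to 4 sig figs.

λ_max ≈ 3.229 μm

T = 624.4 °C + 273.15 = 897.55 K.
Wien's displacement law: λ_max = b/T = (2.898×10⁻³ m·K)/(897.55 K) = 3.2288×10⁻⁶ m.
That is 3.229 μm, in the infrared range.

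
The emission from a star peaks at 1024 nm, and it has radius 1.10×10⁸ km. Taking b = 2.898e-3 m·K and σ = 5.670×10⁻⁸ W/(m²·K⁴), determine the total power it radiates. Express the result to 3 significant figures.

P ≈ 5.53×10²⁹ W

Wien's law: T = b/λ_max = 2.898×10⁻³/1.024×10⁻⁶ = 2830.08 K.
Surface area A = 4πR² = 4π(1.10×10¹¹ m)² = 1.52053×10²³ m².
Then P = σAT⁴ = 5.670×10⁻⁸×1.52053×10²³×(2830.08)⁴ = 5.53×10²⁹ W.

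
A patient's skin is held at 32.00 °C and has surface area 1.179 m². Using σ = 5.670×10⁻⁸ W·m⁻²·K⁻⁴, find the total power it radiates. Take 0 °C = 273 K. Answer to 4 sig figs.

T = 32.00 °C + 273 = 305.00 K.
Area A = 1.179 m².
P = σAT⁴ = 5.670×10⁻⁸ × 1.179 × (305.00)⁴ = 578.5 W.

P ≈ 578.5 W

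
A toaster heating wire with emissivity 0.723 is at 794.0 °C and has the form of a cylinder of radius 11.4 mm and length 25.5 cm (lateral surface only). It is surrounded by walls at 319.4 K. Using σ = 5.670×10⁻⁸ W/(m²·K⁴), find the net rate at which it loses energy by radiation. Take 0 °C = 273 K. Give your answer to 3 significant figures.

T = 794.0 °C + 273 = 1067.0 K.
Lateral area A = 2πrL = 2π×0.0114×0.255 = 0.0182652 m².
Net radiated power P_net = εσA(T⁴ − T₀⁴) = 0.723×5.670×10⁻⁸×0.0182652×(1067.0⁴ − 319.4⁴).
T⁴ − T₀⁴ = 1.29616×10¹² − 1.04073×10¹⁰ = 1.28575×10¹² K⁴, so P_net = 963 W.

Net loss ≈ 963 W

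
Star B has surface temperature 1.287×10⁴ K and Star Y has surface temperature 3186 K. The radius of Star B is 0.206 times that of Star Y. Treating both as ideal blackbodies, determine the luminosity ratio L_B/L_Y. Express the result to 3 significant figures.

L_B/L_Y ≈ 11.3

L ∝ R²T⁴, so L_B/L_Y = (R_B/R_Y)²(T_B/T_Y)⁴ = (0.206)² × (1.287×10⁴/3186)⁴ = 0.042436 × 266.275 = 11.3.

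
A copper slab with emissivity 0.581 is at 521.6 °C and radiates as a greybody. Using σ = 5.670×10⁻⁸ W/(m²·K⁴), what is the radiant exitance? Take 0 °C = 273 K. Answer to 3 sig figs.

I ≈ 1.31×10⁴ W/m²

T = 521.6 °C + 273 = 794.6 K.
Stefan–Boltzmann: I = εσT⁴ = 0.581 × 5.670×10⁻⁸ × (794.6)⁴ = 1.31×10⁴ W/m².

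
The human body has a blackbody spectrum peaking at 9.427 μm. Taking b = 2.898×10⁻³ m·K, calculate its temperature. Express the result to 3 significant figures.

T ≈ 307 K

Wien's law gives T = b/λ_max = (2.898×10⁻³ m·K)/(9.427×10⁻⁶ m) = 307 K.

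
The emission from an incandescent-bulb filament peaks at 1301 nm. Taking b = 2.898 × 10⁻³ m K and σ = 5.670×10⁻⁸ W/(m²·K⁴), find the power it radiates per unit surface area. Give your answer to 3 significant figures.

I ≈ 1.40×10⁶ W/m²

Wien's law: T = b/λ_max = 2.898×10⁻³/1.301×10⁻⁶ = 2227.52 K.
Then I = σT⁴ = 5.670×10⁻⁸×(2227.52)⁴ = 1.40×10⁶ W/m².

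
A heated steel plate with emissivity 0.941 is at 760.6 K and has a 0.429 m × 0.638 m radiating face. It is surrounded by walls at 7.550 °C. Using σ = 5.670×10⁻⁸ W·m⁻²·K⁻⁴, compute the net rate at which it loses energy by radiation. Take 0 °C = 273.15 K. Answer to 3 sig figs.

Surroundings: T = 7.550 °C + 273.15 = 280.700 K.
Area A = 0.429 × 0.638 = 0.273702 m².
Net radiated power P_net = εσA(T⁴ − T₀⁴) = 0.941×5.670×10⁻⁸×0.273702×(760.6⁴ − 280.700⁴).
T⁴ − T₀⁴ = 3.34677×10¹¹ − 6.20826×10⁹ = 3.28469×10¹¹ K⁴, so P_net = 4.80×10³ W.

Net loss ≈ 4.80×10³ W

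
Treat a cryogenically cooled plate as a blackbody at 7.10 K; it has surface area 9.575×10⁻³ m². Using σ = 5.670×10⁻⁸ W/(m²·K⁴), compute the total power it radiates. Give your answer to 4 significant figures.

Area A = 9.575×10⁻³ m².
P = σAT⁴ = 5.670×10⁻⁸ × 9.575×10⁻³ × (7.10)⁴ = 1.380×10⁻⁶ W.

P ≈ 1.380×10⁻⁶ W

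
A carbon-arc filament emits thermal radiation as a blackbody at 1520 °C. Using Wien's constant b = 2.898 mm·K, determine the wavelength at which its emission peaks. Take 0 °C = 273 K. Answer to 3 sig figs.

T = 1520 °C + 273 = 1793 K.
Wien's displacement law: λ_max = b/T = (2.898×10⁻³ m·K)/(1793 K) = 1.616×10⁻⁶ m.
That is 1.62 μm, in the infrared range.

λ_max ≈ 1.62 μm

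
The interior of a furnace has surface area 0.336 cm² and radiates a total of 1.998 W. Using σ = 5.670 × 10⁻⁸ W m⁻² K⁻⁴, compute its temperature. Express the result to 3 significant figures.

Area A = 0.336 cm² = 3.36×10⁻⁵ m².
P = σAT⁴ ⇒ T = (P/(σA))^(1/4) = (1.998/(5.670×10⁻⁸×3.36×10⁻⁵))^(1/4) = 1.01×10³ K.

T ≈ 1.01×10³ K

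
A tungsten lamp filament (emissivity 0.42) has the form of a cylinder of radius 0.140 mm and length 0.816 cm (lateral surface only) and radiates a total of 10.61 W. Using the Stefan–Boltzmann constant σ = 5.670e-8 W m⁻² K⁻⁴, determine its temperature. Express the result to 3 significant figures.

T ≈ 2.81×10³ K

Lateral area A = 2πrL = 2π×1.40×10⁻⁴×8.16×10⁻³ = 7.17791×10⁻⁶ m².
P = εσAT⁴ ⇒ T = (P/(εσA))^(1/4) = (10.61/(0.42×5.670×10⁻⁸×7.17791×10⁻⁶))^(1/4) = 2.81×10³ K.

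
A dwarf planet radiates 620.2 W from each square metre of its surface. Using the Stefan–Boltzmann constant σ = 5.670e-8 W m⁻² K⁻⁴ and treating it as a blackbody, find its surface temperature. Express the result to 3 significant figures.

I = σT⁴, so T = (I/σ)^(1/4) = (620.2/(5.670×10⁻⁸))^(1/4) = 323 K.

T ≈ 323 K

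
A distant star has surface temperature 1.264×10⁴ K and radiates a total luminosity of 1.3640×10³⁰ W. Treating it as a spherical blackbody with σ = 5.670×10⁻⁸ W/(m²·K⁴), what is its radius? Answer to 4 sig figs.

L = 4πR²σT⁴ ⇒ R = √(L/(4πσT⁴)).
σT⁴ = 1.44734×10⁹ W/m², so R = √(1.3640×10³⁰/(4π×1.44734×10⁹)) = 8.660×10⁹ m.

R ≈ 8.660×10⁹ m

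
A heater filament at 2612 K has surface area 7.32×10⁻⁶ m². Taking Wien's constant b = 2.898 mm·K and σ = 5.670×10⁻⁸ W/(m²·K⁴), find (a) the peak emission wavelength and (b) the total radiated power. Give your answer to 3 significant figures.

(a) λ_max = b/T = 2.898×10⁻³/2612 = 1.109×10⁻⁶ m = 1.11 μm.
Area A = 7.32×10⁻⁶ m².
(b) P = σAT⁴ = 5.670×10⁻⁸×7.32×10⁻⁶×(2612)⁴ = 19.3 W.

λ_max ≈ 1.11 μm; P ≈ 19.3 W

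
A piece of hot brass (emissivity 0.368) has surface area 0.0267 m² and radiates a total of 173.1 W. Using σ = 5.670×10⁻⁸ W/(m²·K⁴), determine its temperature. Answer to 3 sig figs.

Area A = 0.0267 m².
P = εσAT⁴ ⇒ T = (P/(εσA))^(1/4) = (173.1/(0.368×5.670×10⁻⁸×0.0267))^(1/4) = 747 K.

T ≈ 747 K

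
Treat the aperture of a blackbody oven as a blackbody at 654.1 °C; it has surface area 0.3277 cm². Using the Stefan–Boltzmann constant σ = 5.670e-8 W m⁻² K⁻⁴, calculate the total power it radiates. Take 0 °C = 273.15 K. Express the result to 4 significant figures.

P ≈ 1.374 W

T = 654.1 °C + 273.15 = 927.25 K.
Area A = 0.3277 cm² = 3.277×10⁻⁵ m².
P = σAT⁴ = 5.670×10⁻⁸ × 3.277×10⁻⁵ × (927.25)⁴ = 1.374 W.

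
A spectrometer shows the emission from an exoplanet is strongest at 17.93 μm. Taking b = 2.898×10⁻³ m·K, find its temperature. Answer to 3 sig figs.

T ≈ 162 K

Wien's law gives T = b/λ_max = (2.898×10⁻³ m·K)/(1.793×10⁻⁵ m) = 162 K.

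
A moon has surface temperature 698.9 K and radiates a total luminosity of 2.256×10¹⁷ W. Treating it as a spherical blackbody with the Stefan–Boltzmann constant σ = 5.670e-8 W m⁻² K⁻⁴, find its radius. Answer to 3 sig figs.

L = 4πR²σT⁴ ⇒ R = √(L/(4πσT⁴)).
σT⁴ = 13528.3 W/m², so R = √(2.256×10¹⁷/(4π×13528.3)) = 1.15×10⁶ m.

R ≈ 1.15×10⁶ m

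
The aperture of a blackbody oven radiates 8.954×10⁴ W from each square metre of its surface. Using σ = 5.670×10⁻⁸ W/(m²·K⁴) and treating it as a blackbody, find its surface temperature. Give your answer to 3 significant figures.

I = σT⁴, so T = (I/σ)^(1/4) = (8.954×10⁴/(5.670×10⁻⁸))^(1/4) = 1.12×10³ K.

T ≈ 1.12×10³ K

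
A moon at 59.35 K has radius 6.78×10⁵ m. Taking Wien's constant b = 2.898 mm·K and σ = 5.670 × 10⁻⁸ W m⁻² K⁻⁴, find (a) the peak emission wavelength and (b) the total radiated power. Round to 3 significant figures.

λ_max ≈ 48.8 μm; P ≈ 4.06×10¹² W

(a) λ_max = b/T = 2.898×10⁻³/59.35 = 4.883×10⁻⁵ m = 48.8 μm.
Surface area A = 4πR² = 4π(6.78×10⁵ m)² = 5.77656×10¹² m².
(b) P = σAT⁴ = 5.670×10⁻⁸×5.77656×10¹²×(59.35)⁴ = 4.06×10¹² W.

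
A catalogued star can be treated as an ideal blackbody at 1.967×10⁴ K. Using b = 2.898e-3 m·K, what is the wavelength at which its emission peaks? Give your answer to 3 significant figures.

λ_max ≈ 147 nm

Wien's displacement law: λ_max = b/T = (2.898×10⁻³ m·K)/(1.967×10⁴ K) = 1.473×10⁻⁷ m.
That is 147 nm, in the ultraviolet range.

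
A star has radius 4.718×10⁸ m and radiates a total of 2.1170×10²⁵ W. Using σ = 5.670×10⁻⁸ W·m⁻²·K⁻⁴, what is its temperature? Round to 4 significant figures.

Surface area A = 4πR² = 4π(4.718×10⁸ m)² = 2.79721×10¹⁸ m².
P = σAT⁴ ⇒ T = (P/(σA))^(1/4) = (2.1170×10²⁵/(5.670×10⁻⁸×2.79721×10¹⁸))^(1/4) = 3399 K.

T ≈ 3399 K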